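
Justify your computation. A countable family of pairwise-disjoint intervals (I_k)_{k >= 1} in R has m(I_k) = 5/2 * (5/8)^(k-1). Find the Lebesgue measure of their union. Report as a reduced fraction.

By countable additivity of the Lebesgue measure on pairwise disjoint measurable sets,
  m(union_{k >= 1} I_k) = sum_{k >= 1} m(I_k) = sum_{k >= 1} a * r^(k-1),
  with a = 5/2 and r = 5/8.
Since 0 < r = 5/8 < 1, the geometric series converges:
  sum_{k >= 1} a * r^(k-1) = a / (1 - r).
  = 5/2 / (1 - 5/8)
  = 5/2 / (3/8)
  = 20/3.

20/3


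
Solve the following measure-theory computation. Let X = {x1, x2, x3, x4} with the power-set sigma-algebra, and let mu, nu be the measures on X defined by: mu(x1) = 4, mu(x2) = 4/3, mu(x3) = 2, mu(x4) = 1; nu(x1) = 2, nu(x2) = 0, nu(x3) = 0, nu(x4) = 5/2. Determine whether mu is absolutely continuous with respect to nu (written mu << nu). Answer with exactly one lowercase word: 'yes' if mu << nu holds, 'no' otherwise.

mu << nu means: every nu-null measurable set is also mu-null; equivalently, for every atom x, if nu({x}) = 0 then mu({x}) = 0.
Checking each atom:
  x1: nu = 2 > 0 -> no constraint.
  x2: nu = 0, mu = 4/3 > 0 -> violates mu << nu.
  x3: nu = 0, mu = 2 > 0 -> violates mu << nu.
  x4: nu = 5/2 > 0 -> no constraint.
The atom(s) x2, x3 violate the condition (nu = 0 but mu > 0). Therefore mu is NOT absolutely continuous w.r.t. nu.

no


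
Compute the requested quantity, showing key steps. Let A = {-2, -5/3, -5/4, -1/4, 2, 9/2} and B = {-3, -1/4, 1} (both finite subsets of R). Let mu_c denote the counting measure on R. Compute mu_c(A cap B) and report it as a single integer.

Counting measure on a finite set equals cardinality. mu_c(A cap B) = |A cap B| (elements appearing in both).
Enumerating the elements of A that also lie in B gives 1 element(s).
So mu_c(A cap B) = 1.

1


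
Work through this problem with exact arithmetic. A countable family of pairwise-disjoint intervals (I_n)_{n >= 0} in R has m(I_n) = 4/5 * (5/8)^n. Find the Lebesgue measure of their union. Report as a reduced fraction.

By countable additivity of the Lebesgue measure on pairwise disjoint measurable sets,
  m(union_{n >= 0} I_n) = sum_{n >= 0} m(I_n) = sum_{n >= 0} a * r^n,
  with a = 4/5 and r = 5/8.
Since 0 < r = 5/8 < 1, the geometric series converges:
  sum_{n >= 0} a * r^n = a / (1 - r).
  = 4/5 / (1 - 5/8)
  = 4/5 / (3/8)
  = 32/15.

32/15


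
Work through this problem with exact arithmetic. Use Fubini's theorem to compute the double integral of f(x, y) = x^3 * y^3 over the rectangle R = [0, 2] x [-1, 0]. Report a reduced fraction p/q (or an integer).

f(x, y) is a tensor product of a function of x and a function of y, and both factors are bounded continuous (hence Lebesgue integrable) on the rectangle, so Fubini's theorem applies:
  integral_R f d(m x m) = (integral_a1^b1 x^3 dx) * (integral_a2^b2 y^3 dy).
Inner integral in x: integral_{0}^{2} x^3 dx = (2^4 - 0^4)/4
  = 4.
Inner integral in y: integral_{-1}^{0} y^3 dy = (0^4 - (-1)^4)/4
  = -1/4.
Product: (4) * (-1/4) = -1.

-1


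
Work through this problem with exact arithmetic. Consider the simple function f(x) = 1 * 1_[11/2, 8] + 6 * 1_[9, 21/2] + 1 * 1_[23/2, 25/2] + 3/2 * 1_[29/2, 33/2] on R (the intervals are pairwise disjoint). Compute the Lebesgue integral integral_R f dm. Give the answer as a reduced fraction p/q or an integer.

For a simple function f = sum_i c_i * 1_{A_i} with disjoint A_i,
  integral f dm = sum_i c_i * m(A_i).
Lengths of the A_i:
  m(A_1) = 8 - 11/2 = 5/2.
  m(A_2) = 21/2 - 9 = 3/2.
  m(A_3) = 25/2 - 23/2 = 1.
  m(A_4) = 33/2 - 29/2 = 2.
Contributions c_i * m(A_i):
  (1) * (5/2) = 5/2.
  (6) * (3/2) = 9.
  (1) * (1) = 1.
  (3/2) * (2) = 3.
Total: 5/2 + 9 + 1 + 3 = 31/2.

31/2


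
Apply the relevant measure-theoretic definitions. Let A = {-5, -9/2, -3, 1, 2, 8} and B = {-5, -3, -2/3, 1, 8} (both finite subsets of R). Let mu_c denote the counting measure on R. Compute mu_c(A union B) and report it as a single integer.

Counting measure on a finite set equals cardinality. By inclusion-exclusion, |A union B| = |A| + |B| - |A cap B|.
|A| = 6, |B| = 5, |A cap B| = 4.
So mu_c(A union B) = 6 + 5 - 4 = 7.

7


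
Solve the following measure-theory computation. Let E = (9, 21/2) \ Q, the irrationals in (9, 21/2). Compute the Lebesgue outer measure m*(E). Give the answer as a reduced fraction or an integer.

The interval I = (9, 21/2) has m(I) = 21/2 - 9 = 3/2 (endpoints are measure-zero, so open/closed/half-open agree). Write I = (I cap Q) u (I \ Q). The rationals in I are countable, so m*(I cap Q) = 0 (cover each rational by intervals whose total length is arbitrarily small). By countable subadditivity m*(I) <= m*(I cap Q) + m*(I \ Q), hence m*(I \ Q) >= m(I) = 3/2. The reverse inequality m*(I \ Q) <= m*(I) = 3/2 is trivial since (I \ Q) is a subset of I. Therefore m*(I \ Q) = 3/2.

3/2


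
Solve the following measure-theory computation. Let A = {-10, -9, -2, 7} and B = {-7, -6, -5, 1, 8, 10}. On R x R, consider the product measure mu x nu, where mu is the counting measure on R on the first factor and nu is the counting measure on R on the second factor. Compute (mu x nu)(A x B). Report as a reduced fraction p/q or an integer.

For a measurable rectangle A x B, the product measure satisfies
  (mu x nu)(A x B) = mu(A) * nu(B).
  mu(A) = 4.
  nu(B) = 6.
  (mu x nu)(A x B) = 4 * 6 = 24.

24


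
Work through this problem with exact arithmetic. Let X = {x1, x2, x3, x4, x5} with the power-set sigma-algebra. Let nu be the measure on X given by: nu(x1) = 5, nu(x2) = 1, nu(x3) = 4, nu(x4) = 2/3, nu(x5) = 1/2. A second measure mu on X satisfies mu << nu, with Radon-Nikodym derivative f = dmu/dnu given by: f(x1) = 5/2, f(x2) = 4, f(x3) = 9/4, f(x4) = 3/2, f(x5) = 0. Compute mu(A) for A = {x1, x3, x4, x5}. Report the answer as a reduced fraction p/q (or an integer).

By the defining property of the Radon-Nikodym derivative, for every measurable set A,
  mu(A) = integral_A f dnu.
Since nu is a discrete measure concentrated on the atoms of X, the integral over A reduces to the sum
  mu(A) = sum_{x in A} f(x) * nu({x}).
Computing each term:
  x1: f(x1) * nu(x1) = 5/2 * 5 = 25/2.
  x3: f(x3) * nu(x3) = 9/4 * 4 = 9.
  x4: f(x4) * nu(x4) = 3/2 * 2/3 = 1.
  x5: f(x5) * nu(x5) = 0 * 1/2 = 0.
Summing: mu(A) = 25/2 + 9 + 1 + 0 = 45/2.

45/2


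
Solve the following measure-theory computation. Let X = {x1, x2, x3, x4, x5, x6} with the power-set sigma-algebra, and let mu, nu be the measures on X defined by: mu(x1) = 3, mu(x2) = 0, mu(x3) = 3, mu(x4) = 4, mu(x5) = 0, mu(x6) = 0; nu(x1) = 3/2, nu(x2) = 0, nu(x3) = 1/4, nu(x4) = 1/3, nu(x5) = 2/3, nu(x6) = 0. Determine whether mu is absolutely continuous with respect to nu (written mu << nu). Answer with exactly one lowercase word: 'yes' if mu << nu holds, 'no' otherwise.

mu << nu means: every nu-null measurable set is also mu-null; equivalently, for every atom x, if nu({x}) = 0 then mu({x}) = 0.
Checking each atom:
  x1: nu = 3/2 > 0 -> no constraint.
  x2: nu = 0, mu = 0 -> consistent with mu << nu.
  x3: nu = 1/4 > 0 -> no constraint.
  x4: nu = 1/3 > 0 -> no constraint.
  x5: nu = 2/3 > 0 -> no constraint.
  x6: nu = 0, mu = 0 -> consistent with mu << nu.
No atom violates the condition. Therefore mu << nu.

yes


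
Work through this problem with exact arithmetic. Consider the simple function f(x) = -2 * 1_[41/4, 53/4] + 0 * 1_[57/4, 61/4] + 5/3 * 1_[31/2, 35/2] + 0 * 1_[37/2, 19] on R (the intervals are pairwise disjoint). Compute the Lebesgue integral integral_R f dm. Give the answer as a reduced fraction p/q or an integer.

For a simple function f = sum_i c_i * 1_{A_i} with disjoint A_i,
  integral f dm = sum_i c_i * m(A_i).
Lengths of the A_i:
  m(A_1) = 53/4 - 41/4 = 3.
  m(A_2) = 61/4 - 57/4 = 1.
  m(A_3) = 35/2 - 31/2 = 2.
  m(A_4) = 19 - 37/2 = 1/2.
Contributions c_i * m(A_i):
  (-2) * (3) = -6.
  (0) * (1) = 0.
  (5/3) * (2) = 10/3.
  (0) * (1/2) = 0.
Total: -6 + 0 + 10/3 + 0 = -8/3.

-8/3


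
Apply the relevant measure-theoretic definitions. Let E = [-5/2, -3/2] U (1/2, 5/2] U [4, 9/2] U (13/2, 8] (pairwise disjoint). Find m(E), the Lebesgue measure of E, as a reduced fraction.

For pairwise disjoint intervals, m(union_i I_i) = sum_i m(I_i),
and m is invariant under swapping open/closed endpoints (single points have measure 0).
So m(E) = sum_i (b_i - a_i).
  I_1 has length -3/2 - (-5/2) = 1.
  I_2 has length 5/2 - 1/2 = 2.
  I_3 has length 9/2 - 4 = 1/2.
  I_4 has length 8 - 13/2 = 3/2.
Summing:
  m(E) = 1 + 2 + 1/2 + 3/2 = 5.

5


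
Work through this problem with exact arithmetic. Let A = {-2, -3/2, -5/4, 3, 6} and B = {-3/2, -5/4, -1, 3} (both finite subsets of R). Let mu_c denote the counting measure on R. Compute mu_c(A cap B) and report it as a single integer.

Counting measure on a finite set equals cardinality. mu_c(A cap B) = |A cap B| (elements appearing in both).
Enumerating the elements of A that also lie in B gives 3 element(s).
So mu_c(A cap B) = 3.

3


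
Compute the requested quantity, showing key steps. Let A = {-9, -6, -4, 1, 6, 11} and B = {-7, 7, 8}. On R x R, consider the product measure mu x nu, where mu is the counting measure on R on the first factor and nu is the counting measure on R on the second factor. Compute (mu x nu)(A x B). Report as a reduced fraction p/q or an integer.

For a measurable rectangle A x B, the product measure satisfies
  (mu x nu)(A x B) = mu(A) * nu(B).
  mu(A) = 6.
  nu(B) = 3.
  (mu x nu)(A x B) = 6 * 3 = 18.

18


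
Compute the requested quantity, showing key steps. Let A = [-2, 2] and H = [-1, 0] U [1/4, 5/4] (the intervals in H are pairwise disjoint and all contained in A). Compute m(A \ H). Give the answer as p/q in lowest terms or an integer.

The ambient interval has length m(A) = 2 - (-2) = 4.
Since the holes are disjoint and sit inside A, by finite additivity
  m(H) = sum_i (b_i - a_i), and m(A \ H) = m(A) - m(H).
Computing the hole measures:
  m(H_1) = 0 - (-1) = 1.
  m(H_2) = 5/4 - 1/4 = 1.
Summed: m(H) = 1 + 1 = 2.
So m(A \ H) = 4 - 2 = 2.

2


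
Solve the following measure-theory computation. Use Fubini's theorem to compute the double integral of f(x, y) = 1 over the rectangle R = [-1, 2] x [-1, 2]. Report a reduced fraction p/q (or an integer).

f(x, y) is a tensor product of a function of x and a function of y, and both factors are bounded continuous (hence Lebesgue integrable) on the rectangle, so Fubini's theorem applies:
  integral_R f d(m x m) = (integral_a1^b1 1 dx) * (integral_a2^b2 1 dy).
Inner integral in x: integral_{-1}^{2} 1 dx = (2^1 - (-1)^1)/1
  = 3.
Inner integral in y: integral_{-1}^{2} 1 dy = (2^1 - (-1)^1)/1
  = 3.
Product: (3) * (3) = 9.

9


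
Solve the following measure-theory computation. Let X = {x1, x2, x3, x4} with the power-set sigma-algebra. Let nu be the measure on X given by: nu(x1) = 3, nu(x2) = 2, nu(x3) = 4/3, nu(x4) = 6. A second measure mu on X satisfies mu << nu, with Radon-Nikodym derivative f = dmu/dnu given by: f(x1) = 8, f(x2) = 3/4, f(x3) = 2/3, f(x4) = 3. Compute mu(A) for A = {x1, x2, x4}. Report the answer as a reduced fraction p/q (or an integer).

By the defining property of the Radon-Nikodym derivative, for every measurable set A,
  mu(A) = integral_A f dnu.
Since nu is a discrete measure concentrated on the atoms of X, the integral over A reduces to the sum
  mu(A) = sum_{x in A} f(x) * nu({x}).
Computing each term:
  x1: f(x1) * nu(x1) = 8 * 3 = 24.
  x2: f(x2) * nu(x2) = 3/4 * 2 = 3/2.
  x4: f(x4) * nu(x4) = 3 * 6 = 18.
Summing: mu(A) = 24 + 3/2 + 18 = 87/2.

87/2


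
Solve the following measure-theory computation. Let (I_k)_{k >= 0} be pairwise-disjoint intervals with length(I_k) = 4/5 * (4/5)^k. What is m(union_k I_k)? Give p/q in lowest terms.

By countable additivity of the Lebesgue measure on pairwise disjoint measurable sets,
  m(union_{k >= 0} I_k) = sum_{k >= 0} m(I_k) = sum_{k >= 0} a * r^k,
  with a = 4/5 and r = 4/5.
Since 0 < r = 4/5 < 1, the geometric series converges:
  sum_{k >= 0} a * r^k = a / (1 - r).
  = 4/5 / (1 - 4/5)
  = 4/5 / (1/5)
  = 4.

4


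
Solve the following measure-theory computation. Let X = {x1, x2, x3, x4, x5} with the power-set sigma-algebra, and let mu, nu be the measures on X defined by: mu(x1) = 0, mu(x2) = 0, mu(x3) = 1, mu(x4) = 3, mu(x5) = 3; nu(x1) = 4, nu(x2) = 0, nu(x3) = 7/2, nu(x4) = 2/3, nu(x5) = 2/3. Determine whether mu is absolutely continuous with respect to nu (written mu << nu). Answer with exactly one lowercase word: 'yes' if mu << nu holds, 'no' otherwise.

mu << nu means: every nu-null measurable set is also mu-null; equivalently, for every atom x, if nu({x}) = 0 then mu({x}) = 0.
Checking each atom:
  x1: nu = 4 > 0 -> no constraint.
  x2: nu = 0, mu = 0 -> consistent with mu << nu.
  x3: nu = 7/2 > 0 -> no constraint.
  x4: nu = 2/3 > 0 -> no constraint.
  x5: nu = 2/3 > 0 -> no constraint.
No atom violates the condition. Therefore mu << nu.

yes


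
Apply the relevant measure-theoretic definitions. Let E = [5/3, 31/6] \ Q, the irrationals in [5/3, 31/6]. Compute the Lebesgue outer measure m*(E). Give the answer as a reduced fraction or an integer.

The interval I = [5/3, 31/6] has m(I) = 31/6 - 5/3 = 7/2 (endpoints are measure-zero, so open/closed/half-open agree). Write I = (I cap Q) u (I \ Q). The rationals in I are countable, so m*(I cap Q) = 0 (cover each rational by intervals whose total length is arbitrarily small). By countable subadditivity m*(I) <= m*(I cap Q) + m*(I \ Q), hence m*(I \ Q) >= m(I) = 7/2. The reverse inequality m*(I \ Q) <= m*(I) = 7/2 is trivial since (I \ Q) is a subset of I. Therefore m*(I \ Q) = 7/2.

7/2


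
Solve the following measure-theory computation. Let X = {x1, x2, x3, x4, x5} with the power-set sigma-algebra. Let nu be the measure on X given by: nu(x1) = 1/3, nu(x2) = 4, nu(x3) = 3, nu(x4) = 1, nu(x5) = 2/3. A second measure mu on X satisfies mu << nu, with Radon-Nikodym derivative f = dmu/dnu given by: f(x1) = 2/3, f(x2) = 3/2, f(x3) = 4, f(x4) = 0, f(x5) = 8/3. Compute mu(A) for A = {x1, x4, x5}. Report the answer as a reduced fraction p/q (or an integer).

By the defining property of the Radon-Nikodym derivative, for every measurable set A,
  mu(A) = integral_A f dnu.
Since nu is a discrete measure concentrated on the atoms of X, the integral over A reduces to the sum
  mu(A) = sum_{x in A} f(x) * nu({x}).
Computing each term:
  x1: f(x1) * nu(x1) = 2/3 * 1/3 = 2/9.
  x4: f(x4) * nu(x4) = 0 * 1 = 0.
  x5: f(x5) * nu(x5) = 8/3 * 2/3 = 16/9.
Summing: mu(A) = 2/9 + 0 + 16/9 = 2.

2


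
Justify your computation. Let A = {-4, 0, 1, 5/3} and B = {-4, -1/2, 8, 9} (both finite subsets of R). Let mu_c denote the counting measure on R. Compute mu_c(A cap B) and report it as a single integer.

Counting measure on a finite set equals cardinality. mu_c(A cap B) = |A cap B| (elements appearing in both).
Enumerating the elements of A that also lie in B gives 1 element(s).
So mu_c(A cap B) = 1.

1


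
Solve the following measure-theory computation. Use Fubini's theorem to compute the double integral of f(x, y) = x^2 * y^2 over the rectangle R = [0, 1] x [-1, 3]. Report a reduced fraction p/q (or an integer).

f(x, y) is a tensor product of a function of x and a function of y, and both factors are bounded continuous (hence Lebesgue integrable) on the rectangle, so Fubini's theorem applies:
  integral_R f d(m x m) = (integral_a1^b1 x^2 dx) * (integral_a2^b2 y^2 dy).
Inner integral in x: integral_{0}^{1} x^2 dx = (1^3 - 0^3)/3
  = 1/3.
Inner integral in y: integral_{-1}^{3} y^2 dy = (3^3 - (-1)^3)/3
  = 28/3.
Product: (1/3) * (28/3) = 28/9.

28/9


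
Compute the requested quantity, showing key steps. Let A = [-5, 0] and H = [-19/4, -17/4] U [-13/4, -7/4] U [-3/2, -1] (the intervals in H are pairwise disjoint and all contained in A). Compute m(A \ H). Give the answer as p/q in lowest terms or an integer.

The ambient interval has length m(A) = 0 - (-5) = 5.
Since the holes are disjoint and sit inside A, by finite additivity
  m(H) = sum_i (b_i - a_i), and m(A \ H) = m(A) - m(H).
Computing the hole measures:
  m(H_1) = -17/4 - (-19/4) = 1/2.
  m(H_2) = -7/4 - (-13/4) = 3/2.
  m(H_3) = -1 - (-3/2) = 1/2.
Summed: m(H) = 1/2 + 3/2 + 1/2 = 5/2.
So m(A \ H) = 5 - 5/2 = 5/2.

5/2


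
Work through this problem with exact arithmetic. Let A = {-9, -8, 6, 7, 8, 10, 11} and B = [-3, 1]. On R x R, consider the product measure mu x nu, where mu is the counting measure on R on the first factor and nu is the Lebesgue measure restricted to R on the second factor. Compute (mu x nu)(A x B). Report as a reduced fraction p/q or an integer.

For a measurable rectangle A x B, the product measure satisfies
  (mu x nu)(A x B) = mu(A) * nu(B).
  mu(A) = 7.
  nu(B) = 4.
  (mu x nu)(A x B) = 7 * 4 = 28.

28


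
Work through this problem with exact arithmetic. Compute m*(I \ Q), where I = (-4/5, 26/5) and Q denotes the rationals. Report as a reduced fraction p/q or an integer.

The interval I = (-4/5, 26/5) has m(I) = 26/5 - (-4/5) = 6 (endpoints are measure-zero, so open/closed/half-open agree). Write I = (I cap Q) u (I \ Q). The rationals in I are countable, so m*(I cap Q) = 0 (cover each rational by intervals whose total length is arbitrarily small). By countable subadditivity m*(I) <= m*(I cap Q) + m*(I \ Q), hence m*(I \ Q) >= m(I) = 6. The reverse inequality m*(I \ Q) <= m*(I) = 6 is trivial since (I \ Q) is a subset of I. Therefore m*(I \ Q) = 6.

6


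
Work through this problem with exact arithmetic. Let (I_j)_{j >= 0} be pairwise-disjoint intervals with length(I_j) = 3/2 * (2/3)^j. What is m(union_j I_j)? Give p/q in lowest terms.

By countable additivity of the Lebesgue measure on pairwise disjoint measurable sets,
  m(union_{j >= 0} I_j) = sum_{j >= 0} m(I_j) = sum_{j >= 0} a * r^j,
  with a = 3/2 and r = 2/3.
Since 0 < r = 2/3 < 1, the geometric series converges:
  sum_{j >= 0} a * r^j = a / (1 - r).
  = 3/2 / (1 - 2/3)
  = 3/2 / (1/3)
  = 9/2.

9/2


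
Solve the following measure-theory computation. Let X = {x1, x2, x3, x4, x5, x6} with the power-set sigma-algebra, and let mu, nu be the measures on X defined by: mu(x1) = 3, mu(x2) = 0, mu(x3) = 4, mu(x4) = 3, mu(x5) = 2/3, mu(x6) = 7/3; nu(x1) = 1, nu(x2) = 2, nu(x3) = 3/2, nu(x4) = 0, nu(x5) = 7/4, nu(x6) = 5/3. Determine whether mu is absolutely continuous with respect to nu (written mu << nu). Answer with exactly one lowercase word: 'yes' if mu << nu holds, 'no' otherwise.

mu << nu means: every nu-null measurable set is also mu-null; equivalently, for every atom x, if nu({x}) = 0 then mu({x}) = 0.
Checking each atom:
  x1: nu = 1 > 0 -> no constraint.
  x2: nu = 2 > 0 -> no constraint.
  x3: nu = 3/2 > 0 -> no constraint.
  x4: nu = 0, mu = 3 > 0 -> violates mu << nu.
  x5: nu = 7/4 > 0 -> no constraint.
  x6: nu = 5/3 > 0 -> no constraint.
The atom(s) x4 violate the condition (nu = 0 but mu > 0). Therefore mu is NOT absolutely continuous w.r.t. nu.

no


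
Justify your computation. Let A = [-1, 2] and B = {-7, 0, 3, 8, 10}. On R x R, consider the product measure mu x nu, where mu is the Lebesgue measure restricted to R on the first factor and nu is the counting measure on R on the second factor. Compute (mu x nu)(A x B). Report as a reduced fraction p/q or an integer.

For a measurable rectangle A x B, the product measure satisfies
  (mu x nu)(A x B) = mu(A) * nu(B).
  mu(A) = 3.
  nu(B) = 5.
  (mu x nu)(A x B) = 3 * 5 = 15.

15


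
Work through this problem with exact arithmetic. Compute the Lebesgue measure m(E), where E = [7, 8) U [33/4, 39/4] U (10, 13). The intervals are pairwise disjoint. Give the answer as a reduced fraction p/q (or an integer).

For pairwise disjoint intervals, m(union_i I_i) = sum_i m(I_i),
and m is invariant under swapping open/closed endpoints (single points have measure 0).
So m(E) = sum_i (b_i - a_i).
  I_1 has length 8 - 7 = 1.
  I_2 has length 39/4 - 33/4 = 3/2.
  I_3 has length 13 - 10 = 3.
Summing:
  m(E) = 1 + 3/2 + 3 = 11/2.

11/2


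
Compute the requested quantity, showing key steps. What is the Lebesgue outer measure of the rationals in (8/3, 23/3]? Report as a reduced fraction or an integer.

Q cap (8/3, 23/3] is countable; list its elements as q_1, q_2, ... . Fix eps > 0 and cover the k-th point by an interval of length eps * 2^(-k). The cover has total length eps * sum_{k>=1} 2^(-k) = eps, so by definition of outer measure m*(Q cap (8/3, 23/3]) <= eps. Since eps was arbitrary and m* >= 0, the outer measure is 0.

0


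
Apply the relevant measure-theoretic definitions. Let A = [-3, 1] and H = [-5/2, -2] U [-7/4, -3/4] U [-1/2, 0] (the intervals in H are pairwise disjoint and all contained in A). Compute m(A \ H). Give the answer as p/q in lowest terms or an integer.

The ambient interval has length m(A) = 1 - (-3) = 4.
Since the holes are disjoint and sit inside A, by finite additivity
  m(H) = sum_i (b_i - a_i), and m(A \ H) = m(A) - m(H).
Computing the hole measures:
  m(H_1) = -2 - (-5/2) = 1/2.
  m(H_2) = -3/4 - (-7/4) = 1.
  m(H_3) = 0 - (-1/2) = 1/2.
Summed: m(H) = 1/2 + 1 + 1/2 = 2.
So m(A \ H) = 4 - 2 = 2.

2


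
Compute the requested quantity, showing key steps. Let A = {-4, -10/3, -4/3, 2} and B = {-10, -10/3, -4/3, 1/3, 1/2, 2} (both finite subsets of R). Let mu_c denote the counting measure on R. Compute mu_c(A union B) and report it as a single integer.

Counting measure on a finite set equals cardinality. By inclusion-exclusion, |A union B| = |A| + |B| - |A cap B|.
|A| = 4, |B| = 6, |A cap B| = 3.
So mu_c(A union B) = 4 + 6 - 3 = 7.

7


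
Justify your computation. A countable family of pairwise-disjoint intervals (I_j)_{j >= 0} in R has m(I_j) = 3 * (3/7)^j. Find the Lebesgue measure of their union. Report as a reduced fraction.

By countable additivity of the Lebesgue measure on pairwise disjoint measurable sets,
  m(union_{j >= 0} I_j) = sum_{j >= 0} m(I_j) = sum_{j >= 0} a * r^j,
  with a = 3 and r = 3/7.
Since 0 < r = 3/7 < 1, the geometric series converges:
  sum_{j >= 0} a * r^j = a / (1 - r).
  = 3 / (1 - 3/7)
  = 3 / (4/7)
  = 21/4.

21/4


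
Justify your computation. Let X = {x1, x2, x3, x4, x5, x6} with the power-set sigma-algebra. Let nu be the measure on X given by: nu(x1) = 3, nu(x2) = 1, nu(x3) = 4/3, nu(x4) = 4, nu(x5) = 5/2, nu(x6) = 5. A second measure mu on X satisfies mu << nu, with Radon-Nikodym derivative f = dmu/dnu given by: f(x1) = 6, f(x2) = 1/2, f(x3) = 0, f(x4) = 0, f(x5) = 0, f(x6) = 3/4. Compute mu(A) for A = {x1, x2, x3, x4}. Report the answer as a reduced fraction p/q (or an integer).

By the defining property of the Radon-Nikodym derivative, for every measurable set A,
  mu(A) = integral_A f dnu.
Since nu is a discrete measure concentrated on the atoms of X, the integral over A reduces to the sum
  mu(A) = sum_{x in A} f(x) * nu({x}).
Computing each term:
  x1: f(x1) * nu(x1) = 6 * 3 = 18.
  x2: f(x2) * nu(x2) = 1/2 * 1 = 1/2.
  x3: f(x3) * nu(x3) = 0 * 4/3 = 0.
  x4: f(x4) * nu(x4) = 0 * 4 = 0.
Summing: mu(A) = 18 + 1/2 + 0 + 0 = 37/2.

37/2


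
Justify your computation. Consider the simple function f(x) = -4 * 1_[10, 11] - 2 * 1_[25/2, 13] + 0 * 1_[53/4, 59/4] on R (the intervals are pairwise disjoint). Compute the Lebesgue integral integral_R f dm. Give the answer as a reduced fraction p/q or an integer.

For a simple function f = sum_i c_i * 1_{A_i} with disjoint A_i,
  integral f dm = sum_i c_i * m(A_i).
Lengths of the A_i:
  m(A_1) = 11 - 10 = 1.
  m(A_2) = 13 - 25/2 = 1/2.
  m(A_3) = 59/4 - 53/4 = 3/2.
Contributions c_i * m(A_i):
  (-4) * (1) = -4.
  (-2) * (1/2) = -1.
  (0) * (3/2) = 0.
Total: -4 - 1 + 0 = -5.

-5


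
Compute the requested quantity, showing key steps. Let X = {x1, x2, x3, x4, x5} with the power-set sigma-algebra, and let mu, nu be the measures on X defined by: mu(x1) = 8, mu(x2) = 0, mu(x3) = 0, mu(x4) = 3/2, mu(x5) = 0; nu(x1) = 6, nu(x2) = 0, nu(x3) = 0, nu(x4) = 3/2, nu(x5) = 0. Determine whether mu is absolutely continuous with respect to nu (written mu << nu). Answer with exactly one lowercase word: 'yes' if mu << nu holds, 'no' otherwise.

mu << nu means: every nu-null measurable set is also mu-null; equivalently, for every atom x, if nu({x}) = 0 then mu({x}) = 0.
Checking each atom:
  x1: nu = 6 > 0 -> no constraint.
  x2: nu = 0, mu = 0 -> consistent with mu << nu.
  x3: nu = 0, mu = 0 -> consistent with mu << nu.
  x4: nu = 3/2 > 0 -> no constraint.
  x5: nu = 0, mu = 0 -> consistent with mu << nu.
No atom violates the condition. Therefore mu << nu.

yes


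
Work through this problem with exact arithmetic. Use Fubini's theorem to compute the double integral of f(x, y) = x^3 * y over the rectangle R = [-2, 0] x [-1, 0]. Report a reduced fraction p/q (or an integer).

f(x, y) is a tensor product of a function of x and a function of y, and both factors are bounded continuous (hence Lebesgue integrable) on the rectangle, so Fubini's theorem applies:
  integral_R f d(m x m) = (integral_a1^b1 x^3 dx) * (integral_a2^b2 y dy).
Inner integral in x: integral_{-2}^{0} x^3 dx = (0^4 - (-2)^4)/4
  = -4.
Inner integral in y: integral_{-1}^{0} y dy = (0^2 - (-1)^2)/2
  = -1/2.
Product: (-4) * (-1/2) = 2.

2


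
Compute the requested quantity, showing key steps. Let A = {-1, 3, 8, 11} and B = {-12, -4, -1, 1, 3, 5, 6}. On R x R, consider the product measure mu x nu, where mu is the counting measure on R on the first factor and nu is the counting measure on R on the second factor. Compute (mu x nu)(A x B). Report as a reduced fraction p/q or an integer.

For a measurable rectangle A x B, the product measure satisfies
  (mu x nu)(A x B) = mu(A) * nu(B).
  mu(A) = 4.
  nu(B) = 7.
  (mu x nu)(A x B) = 4 * 7 = 28.

28


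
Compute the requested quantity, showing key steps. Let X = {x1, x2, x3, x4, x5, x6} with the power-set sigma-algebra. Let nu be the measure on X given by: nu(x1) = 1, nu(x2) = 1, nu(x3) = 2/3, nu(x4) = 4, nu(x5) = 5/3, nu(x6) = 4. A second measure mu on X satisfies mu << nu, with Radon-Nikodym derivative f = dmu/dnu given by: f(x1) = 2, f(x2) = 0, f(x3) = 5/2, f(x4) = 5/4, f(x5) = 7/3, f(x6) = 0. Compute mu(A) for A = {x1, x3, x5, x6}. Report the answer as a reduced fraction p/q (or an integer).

By the defining property of the Radon-Nikodym derivative, for every measurable set A,
  mu(A) = integral_A f dnu.
Since nu is a discrete measure concentrated on the atoms of X, the integral over A reduces to the sum
  mu(A) = sum_{x in A} f(x) * nu({x}).
Computing each term:
  x1: f(x1) * nu(x1) = 2 * 1 = 2.
  x3: f(x3) * nu(x3) = 5/2 * 2/3 = 5/3.
  x5: f(x5) * nu(x5) = 7/3 * 5/3 = 35/9.
  x6: f(x6) * nu(x6) = 0 * 4 = 0.
Summing: mu(A) = 2 + 5/3 + 35/9 + 0 = 68/9.

68/9


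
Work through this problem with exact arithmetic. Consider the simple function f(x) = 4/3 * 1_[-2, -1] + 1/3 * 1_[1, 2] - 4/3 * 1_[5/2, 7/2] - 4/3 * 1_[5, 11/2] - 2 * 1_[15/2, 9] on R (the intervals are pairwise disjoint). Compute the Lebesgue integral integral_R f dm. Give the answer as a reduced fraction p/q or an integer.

For a simple function f = sum_i c_i * 1_{A_i} with disjoint A_i,
  integral f dm = sum_i c_i * m(A_i).
Lengths of the A_i:
  m(A_1) = -1 - (-2) = 1.
  m(A_2) = 2 - 1 = 1.
  m(A_3) = 7/2 - 5/2 = 1.
  m(A_4) = 11/2 - 5 = 1/2.
  m(A_5) = 9 - 15/2 = 3/2.
Contributions c_i * m(A_i):
  (4/3) * (1) = 4/3.
  (1/3) * (1) = 1/3.
  (-4/3) * (1) = -4/3.
  (-4/3) * (1/2) = -2/3.
  (-2) * (3/2) = -3.
Total: 4/3 + 1/3 - 4/3 - 2/3 - 3 = -10/3.

-10/3


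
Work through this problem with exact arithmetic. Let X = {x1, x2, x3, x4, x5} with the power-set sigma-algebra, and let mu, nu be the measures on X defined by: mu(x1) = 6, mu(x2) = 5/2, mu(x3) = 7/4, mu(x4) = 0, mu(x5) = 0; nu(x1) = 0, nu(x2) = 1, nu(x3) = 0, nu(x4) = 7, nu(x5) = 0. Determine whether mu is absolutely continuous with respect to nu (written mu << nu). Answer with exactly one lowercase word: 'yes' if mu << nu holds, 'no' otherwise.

mu << nu means: every nu-null measurable set is also mu-null; equivalently, for every atom x, if nu({x}) = 0 then mu({x}) = 0.
Checking each atom:
  x1: nu = 0, mu = 6 > 0 -> violates mu << nu.
  x2: nu = 1 > 0 -> no constraint.
  x3: nu = 0, mu = 7/4 > 0 -> violates mu << nu.
  x4: nu = 7 > 0 -> no constraint.
  x5: nu = 0, mu = 0 -> consistent with mu << nu.
The atom(s) x1, x3 violate the condition (nu = 0 but mu > 0). Therefore mu is NOT absolutely continuous w.r.t. nu.

no


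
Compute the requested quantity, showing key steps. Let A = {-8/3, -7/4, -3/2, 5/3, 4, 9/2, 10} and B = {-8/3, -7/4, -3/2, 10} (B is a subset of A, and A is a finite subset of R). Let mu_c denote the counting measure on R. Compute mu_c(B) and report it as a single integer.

Counting measure assigns mu_c(E) = |E| (number of elements) when E is finite.
B has 4 element(s), so mu_c(B) = 4.

4


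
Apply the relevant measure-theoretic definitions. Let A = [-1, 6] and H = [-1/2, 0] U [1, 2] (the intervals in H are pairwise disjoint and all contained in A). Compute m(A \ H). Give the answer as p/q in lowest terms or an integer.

The ambient interval has length m(A) = 6 - (-1) = 7.
Since the holes are disjoint and sit inside A, by finite additivity
  m(H) = sum_i (b_i - a_i), and m(A \ H) = m(A) - m(H).
Computing the hole measures:
  m(H_1) = 0 - (-1/2) = 1/2.
  m(H_2) = 2 - 1 = 1.
Summed: m(H) = 1/2 + 1 = 3/2.
So m(A \ H) = 7 - 3/2 = 11/2.

11/2


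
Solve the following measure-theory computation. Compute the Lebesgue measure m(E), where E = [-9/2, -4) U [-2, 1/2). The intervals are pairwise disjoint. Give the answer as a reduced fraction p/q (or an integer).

For pairwise disjoint intervals, m(union_i I_i) = sum_i m(I_i),
and m is invariant under swapping open/closed endpoints (single points have measure 0).
So m(E) = sum_i (b_i - a_i).
  I_1 has length -4 - (-9/2) = 1/2.
  I_2 has length 1/2 - (-2) = 5/2.
Summing:
  m(E) = 1/2 + 5/2 = 3.

3


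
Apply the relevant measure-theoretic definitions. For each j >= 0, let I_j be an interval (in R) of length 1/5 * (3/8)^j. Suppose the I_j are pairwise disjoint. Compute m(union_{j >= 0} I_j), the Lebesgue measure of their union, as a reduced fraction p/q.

By countable additivity of the Lebesgue measure on pairwise disjoint measurable sets,
  m(union_{j >= 0} I_j) = sum_{j >= 0} m(I_j) = sum_{j >= 0} a * r^j,
  with a = 1/5 and r = 3/8.
Since 0 < r = 3/8 < 1, the geometric series converges:
  sum_{j >= 0} a * r^j = a / (1 - r).
  = 1/5 / (1 - 3/8)
  = 1/5 / (5/8)
  = 8/25.

8/25


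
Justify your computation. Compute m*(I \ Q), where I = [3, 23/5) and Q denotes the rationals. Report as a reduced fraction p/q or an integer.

The interval I = [3, 23/5) has m(I) = 23/5 - 3 = 8/5 (endpoints are measure-zero, so open/closed/half-open agree). Write I = (I cap Q) u (I \ Q). The rationals in I are countable, so m*(I cap Q) = 0 (cover each rational by intervals whose total length is arbitrarily small). By countable subadditivity m*(I) <= m*(I cap Q) + m*(I \ Q), hence m*(I \ Q) >= m(I) = 8/5. The reverse inequality m*(I \ Q) <= m*(I) = 8/5 is trivial since (I \ Q) is a subset of I. Therefore m*(I \ Q) = 8/5.

8/5


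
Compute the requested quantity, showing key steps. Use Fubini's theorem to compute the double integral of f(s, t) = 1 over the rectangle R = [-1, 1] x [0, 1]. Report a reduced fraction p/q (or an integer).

f(s, t) is a tensor product of a function of s and a function of t, and both factors are bounded continuous (hence Lebesgue integrable) on the rectangle, so Fubini's theorem applies:
  integral_R f d(m x m) = (integral_a1^b1 1 ds) * (integral_a2^b2 1 dt).
Inner integral in s: integral_{-1}^{1} 1 ds = (1^1 - (-1)^1)/1
  = 2.
Inner integral in t: integral_{0}^{1} 1 dt = (1^1 - 0^1)/1
  = 1.
Product: (2) * (1) = 2.

2


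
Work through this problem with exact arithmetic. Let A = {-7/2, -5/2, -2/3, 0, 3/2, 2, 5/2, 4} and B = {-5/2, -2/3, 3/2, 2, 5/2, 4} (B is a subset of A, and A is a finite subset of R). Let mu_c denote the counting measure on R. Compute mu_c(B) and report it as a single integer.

Counting measure assigns mu_c(E) = |E| (number of elements) when E is finite.
B has 6 element(s), so mu_c(B) = 6.

6


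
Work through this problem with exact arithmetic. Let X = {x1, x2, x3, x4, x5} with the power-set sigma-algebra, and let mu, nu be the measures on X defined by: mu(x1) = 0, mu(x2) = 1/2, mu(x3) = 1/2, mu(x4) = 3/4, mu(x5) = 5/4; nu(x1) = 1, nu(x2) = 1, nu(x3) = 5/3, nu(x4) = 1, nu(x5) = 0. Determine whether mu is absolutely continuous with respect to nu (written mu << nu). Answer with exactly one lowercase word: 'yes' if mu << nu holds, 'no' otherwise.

mu << nu means: every nu-null measurable set is also mu-null; equivalently, for every atom x, if nu({x}) = 0 then mu({x}) = 0.
Checking each atom:
  x1: nu = 1 > 0 -> no constraint.
  x2: nu = 1 > 0 -> no constraint.
  x3: nu = 5/3 > 0 -> no constraint.
  x4: nu = 1 > 0 -> no constraint.
  x5: nu = 0, mu = 5/4 > 0 -> violates mu << nu.
The atom(s) x5 violate the condition (nu = 0 but mu > 0). Therefore mu is NOT absolutely continuous w.r.t. nu.

no


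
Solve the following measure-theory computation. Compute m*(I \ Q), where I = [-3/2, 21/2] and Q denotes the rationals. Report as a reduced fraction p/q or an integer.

The interval I = [-3/2, 21/2] has m(I) = 21/2 - (-3/2) = 12 (endpoints are measure-zero, so open/closed/half-open agree). Write I = (I cap Q) u (I \ Q). The rationals in I are countable, so m*(I cap Q) = 0 (cover each rational by intervals whose total length is arbitrarily small). By countable subadditivity m*(I) <= m*(I cap Q) + m*(I \ Q), hence m*(I \ Q) >= m(I) = 12. The reverse inequality m*(I \ Q) <= m*(I) = 12 is trivial since (I \ Q) is a subset of I. Therefore m*(I \ Q) = 12.

12


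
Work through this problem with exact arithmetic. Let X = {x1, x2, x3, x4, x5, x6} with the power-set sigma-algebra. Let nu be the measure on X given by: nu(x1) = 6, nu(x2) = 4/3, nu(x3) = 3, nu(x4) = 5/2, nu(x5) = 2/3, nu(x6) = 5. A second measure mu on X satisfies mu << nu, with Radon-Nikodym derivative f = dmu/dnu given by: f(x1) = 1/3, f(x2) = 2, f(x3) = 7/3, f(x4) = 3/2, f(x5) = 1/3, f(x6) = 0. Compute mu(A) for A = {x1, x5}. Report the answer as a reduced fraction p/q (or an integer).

By the defining property of the Radon-Nikodym derivative, for every measurable set A,
  mu(A) = integral_A f dnu.
Since nu is a discrete measure concentrated on the atoms of X, the integral over A reduces to the sum
  mu(A) = sum_{x in A} f(x) * nu({x}).
Computing each term:
  x1: f(x1) * nu(x1) = 1/3 * 6 = 2.
  x5: f(x5) * nu(x5) = 1/3 * 2/3 = 2/9.
Summing: mu(A) = 2 + 2/9 = 20/9.

20/9


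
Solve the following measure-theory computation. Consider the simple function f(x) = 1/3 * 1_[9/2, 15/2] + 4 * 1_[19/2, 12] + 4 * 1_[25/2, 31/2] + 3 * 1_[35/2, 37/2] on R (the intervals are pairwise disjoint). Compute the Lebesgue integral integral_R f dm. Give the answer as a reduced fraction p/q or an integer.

For a simple function f = sum_i c_i * 1_{A_i} with disjoint A_i,
  integral f dm = sum_i c_i * m(A_i).
Lengths of the A_i:
  m(A_1) = 15/2 - 9/2 = 3.
  m(A_2) = 12 - 19/2 = 5/2.
  m(A_3) = 31/2 - 25/2 = 3.
  m(A_4) = 37/2 - 35/2 = 1.
Contributions c_i * m(A_i):
  (1/3) * (3) = 1.
  (4) * (5/2) = 10.
  (4) * (3) = 12.
  (3) * (1) = 3.
Total: 1 + 10 + 12 + 3 = 26.

26


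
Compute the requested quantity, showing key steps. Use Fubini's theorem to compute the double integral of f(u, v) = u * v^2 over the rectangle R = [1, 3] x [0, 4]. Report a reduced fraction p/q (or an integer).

f(u, v) is a tensor product of a function of u and a function of v, and both factors are bounded continuous (hence Lebesgue integrable) on the rectangle, so Fubini's theorem applies:
  integral_R f d(m x m) = (integral_a1^b1 u du) * (integral_a2^b2 v^2 dv).
Inner integral in u: integral_{1}^{3} u du = (3^2 - 1^2)/2
  = 4.
Inner integral in v: integral_{0}^{4} v^2 dv = (4^3 - 0^3)/3
  = 64/3.
Product: (4) * (64/3) = 256/3.

256/3


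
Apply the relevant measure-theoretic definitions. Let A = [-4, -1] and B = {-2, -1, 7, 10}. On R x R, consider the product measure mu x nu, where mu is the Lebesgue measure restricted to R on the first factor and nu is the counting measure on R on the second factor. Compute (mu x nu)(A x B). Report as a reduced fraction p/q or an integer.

For a measurable rectangle A x B, the product measure satisfies
  (mu x nu)(A x B) = mu(A) * nu(B).
  mu(A) = 3.
  nu(B) = 4.
  (mu x nu)(A x B) = 3 * 4 = 12.

12


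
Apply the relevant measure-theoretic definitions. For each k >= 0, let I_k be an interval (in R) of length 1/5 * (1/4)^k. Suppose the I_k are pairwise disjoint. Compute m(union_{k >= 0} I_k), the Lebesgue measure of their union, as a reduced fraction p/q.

By countable additivity of the Lebesgue measure on pairwise disjoint measurable sets,
  m(union_{k >= 0} I_k) = sum_{k >= 0} m(I_k) = sum_{k >= 0} a * r^k,
  with a = 1/5 and r = 1/4.
Since 0 < r = 1/4 < 1, the geometric series converges:
  sum_{k >= 0} a * r^k = a / (1 - r).
  = 1/5 / (1 - 1/4)
  = 1/5 / (3/4)
  = 4/15.

4/15


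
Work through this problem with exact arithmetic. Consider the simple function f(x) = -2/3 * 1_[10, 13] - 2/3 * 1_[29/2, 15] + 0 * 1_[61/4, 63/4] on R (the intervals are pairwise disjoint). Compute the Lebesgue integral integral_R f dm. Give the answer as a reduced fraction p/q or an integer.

For a simple function f = sum_i c_i * 1_{A_i} with disjoint A_i,
  integral f dm = sum_i c_i * m(A_i).
Lengths of the A_i:
  m(A_1) = 13 - 10 = 3.
  m(A_2) = 15 - 29/2 = 1/2.
  m(A_3) = 63/4 - 61/4 = 1/2.
Contributions c_i * m(A_i):
  (-2/3) * (3) = -2.
  (-2/3) * (1/2) = -1/3.
  (0) * (1/2) = 0.
Total: -2 - 1/3 + 0 = -7/3.

-7/3


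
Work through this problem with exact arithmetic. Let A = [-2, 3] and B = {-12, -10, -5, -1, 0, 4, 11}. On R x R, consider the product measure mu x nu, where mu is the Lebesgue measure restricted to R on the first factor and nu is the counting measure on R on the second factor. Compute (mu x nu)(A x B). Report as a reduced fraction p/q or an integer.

For a measurable rectangle A x B, the product measure satisfies
  (mu x nu)(A x B) = mu(A) * nu(B).
  mu(A) = 5.
  nu(B) = 7.
  (mu x nu)(A x B) = 5 * 7 = 35.

35


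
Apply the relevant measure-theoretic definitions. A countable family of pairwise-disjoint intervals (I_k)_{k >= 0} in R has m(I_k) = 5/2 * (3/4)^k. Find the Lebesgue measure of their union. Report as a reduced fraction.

By countable additivity of the Lebesgue measure on pairwise disjoint measurable sets,
  m(union_{k >= 0} I_k) = sum_{k >= 0} m(I_k) = sum_{k >= 0} a * r^k,
  with a = 5/2 and r = 3/4.
Since 0 < r = 3/4 < 1, the geometric series converges:
  sum_{k >= 0} a * r^k = a / (1 - r).
  = 5/2 / (1 - 3/4)
  = 5/2 / (1/4)
  = 10.

10


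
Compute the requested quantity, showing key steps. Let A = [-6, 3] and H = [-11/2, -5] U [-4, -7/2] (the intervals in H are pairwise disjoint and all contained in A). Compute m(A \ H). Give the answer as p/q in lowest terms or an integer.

The ambient interval has length m(A) = 3 - (-6) = 9.
Since the holes are disjoint and sit inside A, by finite additivity
  m(H) = sum_i (b_i - a_i), and m(A \ H) = m(A) - m(H).
Computing the hole measures:
  m(H_1) = -5 - (-11/2) = 1/2.
  m(H_2) = -7/2 - (-4) = 1/2.
Summed: m(H) = 1/2 + 1/2 = 1.
So m(A \ H) = 9 - 1 = 8.

8


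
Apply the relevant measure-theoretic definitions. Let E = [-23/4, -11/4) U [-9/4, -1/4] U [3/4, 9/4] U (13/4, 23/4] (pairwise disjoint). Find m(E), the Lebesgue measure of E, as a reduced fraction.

For pairwise disjoint intervals, m(union_i I_i) = sum_i m(I_i),
and m is invariant under swapping open/closed endpoints (single points have measure 0).
So m(E) = sum_i (b_i - a_i).
  I_1 has length -11/4 - (-23/4) = 3.
  I_2 has length -1/4 - (-9/4) = 2.
  I_3 has length 9/4 - 3/4 = 3/2.
  I_4 has length 23/4 - 13/4 = 5/2.
Summing:
  m(E) = 3 + 2 + 3/2 + 5/2 = 9.

9


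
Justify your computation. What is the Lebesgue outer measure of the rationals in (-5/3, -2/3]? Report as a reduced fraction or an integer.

Q cap (-5/3, -2/3] is countable; list its elements as q_1, q_2, ... . Fix eps > 0 and cover the k-th point by an interval of length eps * 2^(-k). The cover has total length eps * sum_{k>=1} 2^(-k) = eps, so by definition of outer measure m*(Q cap (-5/3, -2/3]) <= eps. Since eps was arbitrary and m* >= 0, the outer measure is 0.

0
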